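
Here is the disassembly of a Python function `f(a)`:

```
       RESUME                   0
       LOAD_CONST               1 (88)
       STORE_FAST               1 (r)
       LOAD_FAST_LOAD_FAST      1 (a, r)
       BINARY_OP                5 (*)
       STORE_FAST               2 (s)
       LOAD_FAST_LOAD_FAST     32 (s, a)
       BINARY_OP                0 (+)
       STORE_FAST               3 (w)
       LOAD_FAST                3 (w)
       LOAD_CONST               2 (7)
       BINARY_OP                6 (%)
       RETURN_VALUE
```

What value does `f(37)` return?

LOAD_CONST → push 88. Stack: [88]
STORE_FAST r → r=88. Stack: []
LOAD_FAST_LOAD_FAST a,r → push 37,88. Stack: [37, 88]
BINARY_OP * → 37 * 88 = 3256. Stack: [3256]
STORE_FAST s → s=3256. Stack: []
LOAD_FAST_LOAD_FAST s,a → push 3256,37. Stack: [3256, 37]
BINARY_OP + → 3256 + 37 = 3293. Stack: [3293]
STORE_FAST w → w=3293. Stack: []
LOAD_FAST w → push 3293. Stack: [3293]
LOAD_CONST → push 7. Stack: [3293, 7]
BINARY_OP % → 3293 % 7 = 3. Stack: [3]
RETURN_VALUE → return 3.

3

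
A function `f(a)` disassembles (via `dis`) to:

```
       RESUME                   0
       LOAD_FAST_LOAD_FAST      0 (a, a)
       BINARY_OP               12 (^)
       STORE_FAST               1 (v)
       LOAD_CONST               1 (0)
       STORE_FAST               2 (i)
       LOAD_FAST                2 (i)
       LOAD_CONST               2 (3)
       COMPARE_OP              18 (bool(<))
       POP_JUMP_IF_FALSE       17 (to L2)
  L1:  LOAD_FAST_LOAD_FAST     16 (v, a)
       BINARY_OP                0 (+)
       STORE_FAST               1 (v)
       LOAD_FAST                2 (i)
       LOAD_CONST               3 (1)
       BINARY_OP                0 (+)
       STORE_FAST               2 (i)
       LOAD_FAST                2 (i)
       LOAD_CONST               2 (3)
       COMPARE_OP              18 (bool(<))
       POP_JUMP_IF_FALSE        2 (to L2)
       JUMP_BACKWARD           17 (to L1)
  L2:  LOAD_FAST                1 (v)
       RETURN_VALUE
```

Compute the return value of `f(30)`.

90

LOAD_FAST_LOAD_FAST a,a → push 30,30. Stack: [30, 30]
BINARY_OP ^ → 30 ^ 30 = 0. Stack: [0]
STORE_FAST v → v=0. Stack: []
LOAD_CONST → push 0. Stack: [0]
STORE_FAST i → i=0. Stack: []
LOAD_FAST i → push 0. Stack: [0]
LOAD_CONST → push 3. Stack: [0, 3]
COMPARE_OP bool(<) → 0 vs 3 = True. Stack: [True]
POP_JUMP_IF_FALSE → pop True; no jump. Stack: []
LOAD_FAST_LOAD_FAST v,a → push 0,30. Stack: [0, 30]
BINARY_OP + → 0 + 30 = 30. Stack: [30]
STORE_FAST v → v=30. Stack: []
LOAD_FAST i → push 0. Stack: [0]
LOAD_CONST → push 1. Stack: [0, 1]
BINARY_OP + → 0 + 1 = 1. Stack: [1]
STORE_FAST i → i=1. Stack: []
LOAD_FAST i → push 1. Stack: [1]
LOAD_CONST → push 3. Stack: [1, 3]
COMPARE_OP bool(<) → 1 vs 3 = True. Stack: [True]
POP_JUMP_IF_FALSE → pop True; no jump. Stack: []
LOAD_FAST_LOAD_FAST v,a → push 30,30. Stack: [30, 30]
BINARY_OP + → 30 + 30 = 60. Stack: [60]
STORE_FAST v → v=60. Stack: []
LOAD_FAST i → push 1. Stack: [1]
LOAD_CONST → push 1. Stack: [1, 1]
BINARY_OP + → 1 + 1 = 2. Stack: [2]
STORE_FAST i → i=2. Stack: []
LOAD_FAST i → push 2. Stack: [2]
LOAD_CONST → push 3. Stack: [2, 3]
COMPARE_OP bool(<) → 2 vs 3 = True. Stack: [True]
POP_JUMP_IF_FALSE → pop True; no jump. Stack: []
LOAD_FAST_LOAD_FAST v,a → push 60,30. Stack: [60, 30]
BINARY_OP + → 60 + 30 = 90. Stack: [90]
STORE_FAST v → v=90. Stack: []
LOAD_FAST i → push 2. Stack: [2]
LOAD_CONST → push 1. Stack: [2, 1]
BINARY_OP + → 2 + 1 = 3. Stack: [3]
STORE_FAST i → i=3. Stack: []
LOAD_FAST i → push 3. Stack: [3]
LOAD_CONST → push 3. Stack: [3, 3]
COMPARE_OP bool(<) → 3 vs 3 = False. Stack: [False]
POP_JUMP_IF_FALSE → pop False; jump. Stack: []
LOAD_FAST v → push 90. Stack: [90]
RETURN_VALUE → return 90.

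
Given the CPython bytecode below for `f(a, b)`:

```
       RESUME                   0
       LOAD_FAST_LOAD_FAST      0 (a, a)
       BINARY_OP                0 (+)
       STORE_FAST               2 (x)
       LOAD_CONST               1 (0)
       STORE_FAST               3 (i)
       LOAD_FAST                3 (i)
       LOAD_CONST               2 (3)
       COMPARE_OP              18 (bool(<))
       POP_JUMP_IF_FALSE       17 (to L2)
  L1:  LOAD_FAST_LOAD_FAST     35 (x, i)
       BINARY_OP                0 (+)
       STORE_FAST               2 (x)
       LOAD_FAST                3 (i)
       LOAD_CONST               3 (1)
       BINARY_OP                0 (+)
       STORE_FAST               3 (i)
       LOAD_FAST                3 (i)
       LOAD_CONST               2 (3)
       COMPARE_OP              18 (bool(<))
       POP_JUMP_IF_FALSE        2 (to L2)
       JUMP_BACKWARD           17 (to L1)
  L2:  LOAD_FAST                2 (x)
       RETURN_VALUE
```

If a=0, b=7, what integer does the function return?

LOAD_FAST_LOAD_FAST a,a → push 0,0. Stack: [0, 0]
BINARY_OP + → 0 + 0 = 0. Stack: [0]
STORE_FAST x → x=0. Stack: []
LOAD_CONST → push 0. Stack: [0]
STORE_FAST i → i=0. Stack: []
LOAD_FAST i → push 0. Stack: [0]
LOAD_CONST → push 3. Stack: [0, 3]
COMPARE_OP bool(<) → 0 vs 3 = True. Stack: [True]
POP_JUMP_IF_FALSE → pop True; no jump. Stack: []
LOAD_FAST_LOAD_FAST x,i → push 0,0. Stack: [0, 0]
BINARY_OP + → 0 + 0 = 0. Stack: [0]
STORE_FAST x → x=0. Stack: []
LOAD_FAST i → push 0. Stack: [0]
LOAD_CONST → push 1. Stack: [0, 1]
BINARY_OP + → 0 + 1 = 1. Stack: [1]
STORE_FAST i → i=1. Stack: []
LOAD_FAST i → push 1. Stack: [1]
LOAD_CONST → push 3. Stack: [1, 3]
COMPARE_OP bool(<) → 1 vs 3 = True. Stack: [True]
POP_JUMP_IF_FALSE → pop True; no jump. Stack: []
LOAD_FAST_LOAD_FAST x,i → push 0,1. Stack: [0, 1]
BINARY_OP + → 0 + 1 = 1. Stack: [1]
STORE_FAST x → x=1. Stack: []
LOAD_FAST i → push 1. Stack: [1]
LOAD_CONST → push 1. Stack: [1, 1]
BINARY_OP + → 1 + 1 = 2. Stack: [2]
STORE_FAST i → i=2. Stack: []
LOAD_FAST i → push 2. Stack: [2]
LOAD_CONST → push 3. Stack: [2, 3]
COMPARE_OP bool(<) → 2 vs 3 = True. Stack: [True]
POP_JUMP_IF_FALSE → pop True; no jump. Stack: []
LOAD_FAST_LOAD_FAST x,i → push 1,2. Stack: [1, 2]
BINARY_OP + → 1 + 2 = 3. Stack: [3]
STORE_FAST x → x=3. Stack: []
LOAD_FAST i → push 2. Stack: [2]
LOAD_CONST → push 1. Stack: [2, 1]
BINARY_OP + → 2 + 1 = 3. Stack: [3]
STORE_FAST i → i=3. Stack: []
LOAD_FAST i → push 3. Stack: [3]
LOAD_CONST → push 3. Stack: [3, 3]
COMPARE_OP bool(<) → 3 vs 3 = False. Stack: [False]
POP_JUMP_IF_FALSE → pop False; jump. Stack: []
LOAD_FAST x → push 3. Stack: [3]
RETURN_VALUE → return 3.

3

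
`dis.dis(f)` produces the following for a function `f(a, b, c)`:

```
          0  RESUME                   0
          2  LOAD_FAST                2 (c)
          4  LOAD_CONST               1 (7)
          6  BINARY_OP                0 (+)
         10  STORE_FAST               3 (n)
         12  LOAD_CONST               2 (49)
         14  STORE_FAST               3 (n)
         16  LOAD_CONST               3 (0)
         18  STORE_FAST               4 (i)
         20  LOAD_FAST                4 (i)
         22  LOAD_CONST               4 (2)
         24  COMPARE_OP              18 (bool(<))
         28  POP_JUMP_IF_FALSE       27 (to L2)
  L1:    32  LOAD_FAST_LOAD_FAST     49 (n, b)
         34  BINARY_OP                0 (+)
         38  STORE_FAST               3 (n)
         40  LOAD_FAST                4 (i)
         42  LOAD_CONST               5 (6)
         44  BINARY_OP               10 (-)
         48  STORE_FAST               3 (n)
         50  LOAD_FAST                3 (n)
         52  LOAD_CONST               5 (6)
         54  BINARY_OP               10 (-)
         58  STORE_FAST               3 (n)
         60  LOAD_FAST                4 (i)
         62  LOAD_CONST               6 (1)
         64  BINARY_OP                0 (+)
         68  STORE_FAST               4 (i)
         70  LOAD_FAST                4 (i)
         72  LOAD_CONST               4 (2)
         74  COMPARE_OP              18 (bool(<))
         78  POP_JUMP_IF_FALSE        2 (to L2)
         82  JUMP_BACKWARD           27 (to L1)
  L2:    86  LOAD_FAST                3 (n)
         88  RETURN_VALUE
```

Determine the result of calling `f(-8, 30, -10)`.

-11

LOAD_FAST c → push -10. Stack: [-10]
LOAD_CONST → push 7. Stack: [-10, 7]
BINARY_OP + → -10 + 7 = -3. Stack: [-3]
STORE_FAST n → n=-3. Stack: []
LOAD_CONST → push 49. Stack: [49]
STORE_FAST n → n=49. Stack: []
LOAD_CONST → push 0. Stack: [0]
STORE_FAST i → i=0. Stack: []
LOAD_FAST i → push 0. Stack: [0]
LOAD_CONST → push 2. Stack: [0, 2]
COMPARE_OP bool(<) → 0 vs 2 = True. Stack: [True]
POP_JUMP_IF_FALSE → pop True; no jump. Stack: []
LOAD_FAST_LOAD_FAST n,b → push 49,30. Stack: [49, 30]
BINARY_OP + → 49 + 30 = 79. Stack: [79]
STORE_FAST n → n=79. Stack: []
LOAD_FAST i → push 0. Stack: [0]
LOAD_CONST → push 6. Stack: [0, 6]
BINARY_OP - → 0 - 6 = -6. Stack: [-6]
STORE_FAST n → n=-6. Stack: []
LOAD_FAST n → push -6. Stack: [-6]
LOAD_CONST → push 6. Stack: [-6, 6]
BINARY_OP - → -6 - 6 = -12. Stack: [-12]
STORE_FAST n → n=-12. Stack: []
LOAD_FAST i → push 0. Stack: [0]
LOAD_CONST → push 1. Stack: [0, 1]
BINARY_OP + → 0 + 1 = 1. Stack: [1]
STORE_FAST i → i=1. Stack: []
LOAD_FAST i → push 1. Stack: [1]
LOAD_CONST → push 2. Stack: [1, 2]
COMPARE_OP bool(<) → 1 vs 2 = True. Stack: [True]
POP_JUMP_IF_FALSE → pop True; no jump. Stack: []
LOAD_FAST_LOAD_FAST n,b → push -12,30. Stack: [-12, 30]
BINARY_OP + → -12 + 30 = 18. Stack: [18]
STORE_FAST n → n=18. Stack: []
LOAD_FAST i → push 1. Stack: [1]
LOAD_CONST → push 6. Stack: [1, 6]
BINARY_OP - → 1 - 6 = -5. Stack: [-5]
STORE_FAST n → n=-5. Stack: []
LOAD_FAST n → push -5. Stack: [-5]
LOAD_CONST → push 6. Stack: [-5, 6]
BINARY_OP - → -5 - 6 = -11. Stack: [-11]
STORE_FAST n → n=-11. Stack: []
LOAD_FAST i → push 1. Stack: [1]
LOAD_CONST → push 1. Stack: [1, 1]
BINARY_OP + → 1 + 1 = 2. Stack: [2]
STORE_FAST i → i=2. Stack: []
LOAD_FAST i → push 2. Stack: [2]
LOAD_CONST → push 2. Stack: [2, 2]
COMPARE_OP bool(<) → 2 vs 2 = False. Stack: [False]
POP_JUMP_IF_FALSE → pop False; jump. Stack: []
LOAD_FAST n → push -11. Stack: [-11]
RETURN_VALUE → return -11.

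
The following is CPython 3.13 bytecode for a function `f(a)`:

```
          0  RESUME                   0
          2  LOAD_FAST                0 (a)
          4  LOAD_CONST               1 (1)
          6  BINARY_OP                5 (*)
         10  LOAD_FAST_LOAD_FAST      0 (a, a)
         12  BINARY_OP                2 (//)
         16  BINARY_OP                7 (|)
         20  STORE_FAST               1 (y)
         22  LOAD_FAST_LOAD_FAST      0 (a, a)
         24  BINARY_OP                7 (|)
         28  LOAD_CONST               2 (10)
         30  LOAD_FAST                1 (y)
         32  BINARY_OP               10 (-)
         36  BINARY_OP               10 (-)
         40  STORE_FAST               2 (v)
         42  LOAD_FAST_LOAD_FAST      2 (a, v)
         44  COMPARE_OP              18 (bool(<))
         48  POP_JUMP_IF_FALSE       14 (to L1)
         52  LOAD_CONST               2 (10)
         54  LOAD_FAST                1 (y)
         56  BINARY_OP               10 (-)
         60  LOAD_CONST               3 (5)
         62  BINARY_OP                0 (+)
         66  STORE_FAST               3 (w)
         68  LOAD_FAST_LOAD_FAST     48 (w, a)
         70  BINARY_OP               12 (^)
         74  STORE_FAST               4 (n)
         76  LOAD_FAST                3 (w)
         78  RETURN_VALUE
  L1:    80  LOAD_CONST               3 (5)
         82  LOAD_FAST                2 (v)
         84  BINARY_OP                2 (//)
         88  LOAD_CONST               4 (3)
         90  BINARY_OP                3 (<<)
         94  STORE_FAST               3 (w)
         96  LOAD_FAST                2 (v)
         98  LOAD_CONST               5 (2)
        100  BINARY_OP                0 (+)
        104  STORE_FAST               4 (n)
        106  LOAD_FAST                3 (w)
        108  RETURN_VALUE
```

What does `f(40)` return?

LOAD_FAST a → push 40. Stack: [40]
LOAD_CONST → push 1. Stack: [40, 1]
BINARY_OP * → 40 * 1 = 40. Stack: [40]
LOAD_FAST_LOAD_FAST a,a → push 40,40. Stack: [40, 40, 40]
BINARY_OP // → 40 // 40 = 1. Stack: [40, 1]
BINARY_OP | → 40 | 1 = 41. Stack: [41]
STORE_FAST y → y=41. Stack: []
LOAD_FAST_LOAD_FAST a,a → push 40,40. Stack: [40, 40]
BINARY_OP | → 40 | 40 = 40. Stack: [40]
LOAD_CONST → push 10. Stack: [40, 10]
LOAD_FAST y → push 41. Stack: [40, 10, 41]
BINARY_OP - → 10 - 41 = -31. Stack: [40, -31]
BINARY_OP - → 40 - -31 = 71. Stack: [71]
STORE_FAST v → v=71. Stack: []
LOAD_FAST_LOAD_FAST a,v → push 40,71. Stack: [40, 71]
COMPARE_OP bool(<) → 40 vs 71 = True. Stack: [True]
POP_JUMP_IF_FALSE → pop True; no jump. Stack: []
LOAD_CONST → push 10. Stack: [10]
LOAD_FAST y → push 41. Stack: [10, 41]
BINARY_OP - → 10 - 41 = -31. Stack: [-31]
LOAD_CONST → push 5. Stack: [-31, 5]
BINARY_OP + → -31 + 5 = -26. Stack: [-26]
STORE_FAST w → w=-26. Stack: []
LOAD_FAST_LOAD_FAST w,a → push -26,40. Stack: [-26, 40]
BINARY_OP ^ → -26 ^ 40 = -50. Stack: [-50]
STORE_FAST n → n=-50. Stack: []
LOAD_FAST w → push -26. Stack: [-26]
RETURN_VALUE → return -26.

-26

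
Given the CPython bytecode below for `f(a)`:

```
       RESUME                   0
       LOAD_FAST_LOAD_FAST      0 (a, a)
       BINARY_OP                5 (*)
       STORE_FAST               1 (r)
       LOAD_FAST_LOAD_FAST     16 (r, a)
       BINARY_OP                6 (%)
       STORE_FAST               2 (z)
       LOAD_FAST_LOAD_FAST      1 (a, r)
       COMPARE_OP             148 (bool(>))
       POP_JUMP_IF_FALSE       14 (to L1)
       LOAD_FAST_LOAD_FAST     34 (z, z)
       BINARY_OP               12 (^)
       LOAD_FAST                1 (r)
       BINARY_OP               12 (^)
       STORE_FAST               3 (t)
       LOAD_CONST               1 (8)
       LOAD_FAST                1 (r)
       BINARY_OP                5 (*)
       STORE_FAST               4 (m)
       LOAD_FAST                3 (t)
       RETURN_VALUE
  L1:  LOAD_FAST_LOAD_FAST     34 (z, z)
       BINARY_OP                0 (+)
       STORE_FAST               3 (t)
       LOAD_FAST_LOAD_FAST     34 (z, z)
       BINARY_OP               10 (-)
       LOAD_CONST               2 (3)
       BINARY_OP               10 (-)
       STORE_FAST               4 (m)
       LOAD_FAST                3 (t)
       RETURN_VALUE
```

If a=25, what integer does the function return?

LOAD_FAST_LOAD_FAST a,a → push 25,25. Stack: [25, 25]
BINARY_OP * → 25 * 25 = 625. Stack: [625]
STORE_FAST r → r=625. Stack: []
LOAD_FAST_LOAD_FAST r,a → push 625,25. Stack: [625, 25]
BINARY_OP % → 625 % 25 = 0. Stack: [0]
STORE_FAST z → z=0. Stack: []
LOAD_FAST_LOAD_FAST a,r → push 25,625. Stack: [25, 625]
COMPARE_OP bool(>) → 25 vs 625 = False. Stack: [False]
POP_JUMP_IF_FALSE → pop False; jump. Stack: []
LOAD_FAST_LOAD_FAST z,z → push 0,0. Stack: [0, 0]
BINARY_OP + → 0 + 0 = 0. Stack: [0]
STORE_FAST t → t=0. Stack: []
LOAD_FAST_LOAD_FAST z,z → push 0,0. Stack: [0, 0]
BINARY_OP - → 0 - 0 = 0. Stack: [0]
LOAD_CONST → push 3. Stack: [0, 3]
BINARY_OP - → 0 - 3 = -3. Stack: [-3]
STORE_FAST m → m=-3. Stack: []
LOAD_FAST t → push 0. Stack: [0]
RETURN_VALUE → return 0.

0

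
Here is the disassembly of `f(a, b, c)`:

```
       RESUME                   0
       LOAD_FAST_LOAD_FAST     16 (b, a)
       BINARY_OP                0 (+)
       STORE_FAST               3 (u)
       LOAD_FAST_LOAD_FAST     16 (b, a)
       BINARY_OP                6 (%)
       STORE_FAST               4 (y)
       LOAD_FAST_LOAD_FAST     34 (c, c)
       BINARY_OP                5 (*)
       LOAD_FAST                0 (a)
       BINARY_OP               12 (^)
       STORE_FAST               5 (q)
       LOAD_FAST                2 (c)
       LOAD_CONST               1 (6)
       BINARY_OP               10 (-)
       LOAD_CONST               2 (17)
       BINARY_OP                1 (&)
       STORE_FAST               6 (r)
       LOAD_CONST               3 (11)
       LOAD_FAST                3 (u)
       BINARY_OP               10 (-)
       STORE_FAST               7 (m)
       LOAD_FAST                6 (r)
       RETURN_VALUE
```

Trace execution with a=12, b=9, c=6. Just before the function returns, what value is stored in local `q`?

40

LOAD_FAST_LOAD_FAST b,a → push 9,12. Stack: [9, 12]
BINARY_OP + → 9 + 12 = 21. Stack: [21]
STORE_FAST u → u=21. Stack: []
LOAD_FAST_LOAD_FAST b,a → push 9,12. Stack: [9, 12]
BINARY_OP % → 9 % 12 = 9. Stack: [9]
STORE_FAST y → y=9. Stack: []
LOAD_FAST_LOAD_FAST c,c → push 6,6. Stack: [6, 6]
BINARY_OP * → 6 * 6 = 36. Stack: [36]
LOAD_FAST a → push 12. Stack: [36, 12]
BINARY_OP ^ → 36 ^ 12 = 40. Stack: [40]
STORE_FAST q → q=40. Stack: []
LOAD_FAST c → push 6. Stack: [6]
LOAD_CONST → push 6. Stack: [6, 6]
BINARY_OP - → 6 - 6 = 0. Stack: [0]
LOAD_CONST → push 17. Stack: [0, 17]
BINARY_OP & → 0 & 17 = 0. Stack: [0]
STORE_FAST r → r=0. Stack: []
LOAD_CONST → push 11. Stack: [11]
LOAD_FAST u → push 21. Stack: [11, 21]
BINARY_OP - → 11 - 21 = -10. Stack: [-10]
STORE_FAST m → m=-10. Stack: []
LOAD_FAST r → push 0. Stack: [0]
RETURN_VALUE → return 0.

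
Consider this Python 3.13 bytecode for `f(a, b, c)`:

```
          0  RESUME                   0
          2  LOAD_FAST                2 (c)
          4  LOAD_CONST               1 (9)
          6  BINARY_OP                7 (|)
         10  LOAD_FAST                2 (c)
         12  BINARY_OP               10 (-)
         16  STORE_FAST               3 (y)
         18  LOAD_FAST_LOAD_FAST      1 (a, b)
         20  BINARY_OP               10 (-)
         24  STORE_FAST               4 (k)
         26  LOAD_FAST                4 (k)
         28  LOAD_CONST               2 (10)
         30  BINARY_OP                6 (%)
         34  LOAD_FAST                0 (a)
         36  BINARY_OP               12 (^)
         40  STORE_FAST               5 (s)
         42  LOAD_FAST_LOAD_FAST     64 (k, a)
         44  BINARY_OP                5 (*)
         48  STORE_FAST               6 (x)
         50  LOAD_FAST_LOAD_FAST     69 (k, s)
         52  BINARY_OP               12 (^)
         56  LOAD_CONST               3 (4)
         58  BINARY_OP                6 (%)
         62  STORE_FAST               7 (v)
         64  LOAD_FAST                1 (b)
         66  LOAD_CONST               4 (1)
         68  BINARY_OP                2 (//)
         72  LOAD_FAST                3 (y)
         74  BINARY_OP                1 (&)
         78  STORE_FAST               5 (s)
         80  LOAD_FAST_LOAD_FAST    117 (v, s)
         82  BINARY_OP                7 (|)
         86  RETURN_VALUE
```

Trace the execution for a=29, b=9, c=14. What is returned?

1

LOAD_FAST c → push 14. Stack: [14]
LOAD_CONST → push 9. Stack: [14, 9]
BINARY_OP | → 14 | 9 = 15. Stack: [15]
LOAD_FAST c → push 14. Stack: [15, 14]
BINARY_OP - → 15 - 14 = 1. Stack: [1]
STORE_FAST y → y=1. Stack: []
LOAD_FAST_LOAD_FAST a,b → push 29,9. Stack: [29, 9]
BINARY_OP - → 29 - 9 = 20. Stack: [20]
STORE_FAST k → k=20. Stack: []
LOAD_FAST k → push 20. Stack: [20]
LOAD_CONST → push 10. Stack: [20, 10]
BINARY_OP % → 20 % 10 = 0. Stack: [0]
LOAD_FAST a → push 29. Stack: [0, 29]
BINARY_OP ^ → 0 ^ 29 = 29. Stack: [29]
STORE_FAST s → s=29. Stack: []
LOAD_FAST_LOAD_FAST k,a → push 20,29. Stack: [20, 29]
BINARY_OP * → 20 * 29 = 580. Stack: [580]
STORE_FAST x → x=580. Stack: []
LOAD_FAST_LOAD_FAST k,s → push 20,29. Stack: [20, 29]
BINARY_OP ^ → 20 ^ 29 = 9. Stack: [9]
LOAD_CONST → push 4. Stack: [9, 4]
BINARY_OP % → 9 % 4 = 1. Stack: [1]
STORE_FAST v → v=1. Stack: []
LOAD_FAST b → push 9. Stack: [9]
LOAD_CONST → push 1. Stack: [9, 1]
BINARY_OP // → 9 // 1 = 9. Stack: [9]
LOAD_FAST y → push 1. Stack: [9, 1]
BINARY_OP & → 9 & 1 = 1. Stack: [1]
STORE_FAST s → s=1. Stack: []
LOAD_FAST_LOAD_FAST v,s → push 1,1. Stack: [1, 1]
BINARY_OP | → 1 | 1 = 1. Stack: [1]
RETURN_VALUE → return 1.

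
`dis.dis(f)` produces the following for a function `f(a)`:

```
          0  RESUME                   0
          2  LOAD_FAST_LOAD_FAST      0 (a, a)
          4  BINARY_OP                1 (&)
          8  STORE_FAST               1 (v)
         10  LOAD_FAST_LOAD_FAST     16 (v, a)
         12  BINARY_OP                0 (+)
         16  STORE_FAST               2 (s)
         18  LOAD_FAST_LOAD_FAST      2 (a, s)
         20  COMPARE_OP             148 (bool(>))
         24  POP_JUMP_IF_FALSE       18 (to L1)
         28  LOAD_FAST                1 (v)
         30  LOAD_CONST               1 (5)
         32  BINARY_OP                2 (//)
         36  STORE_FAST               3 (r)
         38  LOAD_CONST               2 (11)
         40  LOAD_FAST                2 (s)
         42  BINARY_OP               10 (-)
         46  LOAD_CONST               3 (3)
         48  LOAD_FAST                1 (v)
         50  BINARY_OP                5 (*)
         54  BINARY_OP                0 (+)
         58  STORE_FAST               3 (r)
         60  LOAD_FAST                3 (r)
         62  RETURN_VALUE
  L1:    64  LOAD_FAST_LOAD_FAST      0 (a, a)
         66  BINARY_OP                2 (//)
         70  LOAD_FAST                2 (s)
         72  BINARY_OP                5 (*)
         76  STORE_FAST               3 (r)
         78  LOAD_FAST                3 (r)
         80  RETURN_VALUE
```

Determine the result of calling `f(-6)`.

5

LOAD_FAST_LOAD_FAST a,a → push -6,-6. Stack: [-6, -6]
BINARY_OP & → -6 & -6 = -6. Stack: [-6]
STORE_FAST v → v=-6. Stack: []
LOAD_FAST_LOAD_FAST v,a → push -6,-6. Stack: [-6, -6]
BINARY_OP + → -6 + -6 = -12. Stack: [-12]
STORE_FAST s → s=-12. Stack: []
LOAD_FAST_LOAD_FAST a,s → push -6,-12. Stack: [-6, -12]
COMPARE_OP bool(>) → -6 vs -12 = True. Stack: [True]
POP_JUMP_IF_FALSE → pop True; no jump. Stack: []
LOAD_FAST v → push -6. Stack: [-6]
LOAD_CONST → push 5. Stack: [-6, 5]
BINARY_OP // → -6 // 5 = -2. Stack: [-2]
STORE_FAST r → r=-2. Stack: []
LOAD_CONST → push 11. Stack: [11]
LOAD_FAST s → push -12. Stack: [11, -12]
BINARY_OP - → 11 - -12 = 23. Stack: [23]
LOAD_CONST → push 3. Stack: [23, 3]
LOAD_FAST v → push -6. Stack: [23, 3, -6]
BINARY_OP * → 3 * -6 = -18. Stack: [23, -18]
BINARY_OP + → 23 + -18 = 5. Stack: [5]
STORE_FAST r → r=5. Stack: []
LOAD_FAST r → push 5. Stack: [5]
RETURN_VALUE → return 5.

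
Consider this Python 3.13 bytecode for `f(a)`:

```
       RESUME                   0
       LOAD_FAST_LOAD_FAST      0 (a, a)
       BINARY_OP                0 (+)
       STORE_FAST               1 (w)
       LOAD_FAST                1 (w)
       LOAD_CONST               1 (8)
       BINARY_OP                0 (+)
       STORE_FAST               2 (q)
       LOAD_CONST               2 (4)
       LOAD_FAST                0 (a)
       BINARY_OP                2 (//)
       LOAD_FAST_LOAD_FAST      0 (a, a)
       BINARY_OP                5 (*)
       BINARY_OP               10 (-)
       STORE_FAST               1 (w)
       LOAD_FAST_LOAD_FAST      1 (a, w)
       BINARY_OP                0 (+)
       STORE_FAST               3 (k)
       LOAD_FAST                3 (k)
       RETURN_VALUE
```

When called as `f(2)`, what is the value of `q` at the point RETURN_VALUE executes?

LOAD_FAST_LOAD_FAST a,a → push 2,2. Stack: [2, 2]
BINARY_OP + → 2 + 2 = 4. Stack: [4]
STORE_FAST w → w=4. Stack: []
LOAD_FAST w → push 4. Stack: [4]
LOAD_CONST → push 8. Stack: [4, 8]
BINARY_OP + → 4 + 8 = 12. Stack: [12]
STORE_FAST q → q=12. Stack: []
LOAD_CONST → push 4. Stack: [4]
LOAD_FAST a → push 2. Stack: [4, 2]
BINARY_OP // → 4 // 2 = 2. Stack: [2]
LOAD_FAST_LOAD_FAST a,a → push 2,2. Stack: [2, 2, 2]
BINARY_OP * → 2 * 2 = 4. Stack: [2, 4]
BINARY_OP - → 2 - 4 = -2. Stack: [-2]
STORE_FAST w → w=-2. Stack: []
LOAD_FAST_LOAD_FAST a,w → push 2,-2. Stack: [2, -2]
BINARY_OP + → 2 + -2 = 0. Stack: [0]
STORE_FAST k → k=0. Stack: []
LOAD_FAST k → push 0. Stack: [0]
RETURN_VALUE → return 0.

12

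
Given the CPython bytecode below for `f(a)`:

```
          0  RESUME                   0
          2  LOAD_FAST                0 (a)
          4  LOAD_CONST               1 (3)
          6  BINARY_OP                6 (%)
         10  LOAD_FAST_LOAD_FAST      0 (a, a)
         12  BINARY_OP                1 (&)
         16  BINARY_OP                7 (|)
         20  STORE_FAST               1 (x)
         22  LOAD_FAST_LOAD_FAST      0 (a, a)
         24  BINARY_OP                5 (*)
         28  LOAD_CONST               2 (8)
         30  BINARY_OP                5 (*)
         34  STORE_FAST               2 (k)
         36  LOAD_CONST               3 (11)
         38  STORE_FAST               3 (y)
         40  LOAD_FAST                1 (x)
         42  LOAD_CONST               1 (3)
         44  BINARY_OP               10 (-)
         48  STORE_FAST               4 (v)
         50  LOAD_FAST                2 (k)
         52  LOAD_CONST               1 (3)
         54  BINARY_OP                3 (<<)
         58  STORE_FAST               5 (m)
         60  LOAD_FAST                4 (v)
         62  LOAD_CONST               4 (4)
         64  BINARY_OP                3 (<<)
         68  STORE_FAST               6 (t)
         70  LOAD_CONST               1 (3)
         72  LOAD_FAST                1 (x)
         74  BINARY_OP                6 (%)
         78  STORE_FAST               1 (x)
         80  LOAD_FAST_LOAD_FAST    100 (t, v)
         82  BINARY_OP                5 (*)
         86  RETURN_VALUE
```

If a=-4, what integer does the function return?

LOAD_FAST a → push -4. Stack: [-4]
LOAD_CONST → push 3. Stack: [-4, 3]
BINARY_OP % → -4 % 3 = 2. Stack: [2]
LOAD_FAST_LOAD_FAST a,a → push -4,-4. Stack: [2, -4, -4]
BINARY_OP & → -4 & -4 = -4. Stack: [2, -4]
BINARY_OP | → 2 | -4 = -2. Stack: [-2]
STORE_FAST x → x=-2. Stack: []
LOAD_FAST_LOAD_FAST a,a → push -4,-4. Stack: [-4, -4]
BINARY_OP * → -4 * -4 = 16. Stack: [16]
LOAD_CONST → push 8. Stack: [16, 8]
BINARY_OP * → 16 * 8 = 128. Stack: [128]
STORE_FAST k → k=128. Stack: []
LOAD_CONST → push 11. Stack: [11]
STORE_FAST y → y=11. Stack: []
LOAD_FAST x → push -2. Stack: [-2]
LOAD_CONST → push 3. Stack: [-2, 3]
BINARY_OP - → -2 - 3 = -5. Stack: [-5]
STORE_FAST v → v=-5. Stack: []
LOAD_FAST k → push 128. Stack: [128]
LOAD_CONST → push 3. Stack: [128, 3]
BINARY_OP << → 128 << 3 = 1024. Stack: [1024]
STORE_FAST m → m=1024. Stack: []
LOAD_FAST v → push -5. Stack: [-5]
LOAD_CONST → push 4. Stack: [-5, 4]
BINARY_OP << → -5 << 4 = -80. Stack: [-80]
STORE_FAST t → t=-80. Stack: []
LOAD_CONST → push 3. Stack: [3]
LOAD_FAST x → push -2. Stack: [3, -2]
BINARY_OP % → 3 % -2 = -1. Stack: [-1]
STORE_FAST x → x=-1. Stack: []
LOAD_FAST_LOAD_FAST t,v → push -80,-5. Stack: [-80, -5]
BINARY_OP * → -80 * -5 = 400. Stack: [400]
RETURN_VALUE → return 400.

400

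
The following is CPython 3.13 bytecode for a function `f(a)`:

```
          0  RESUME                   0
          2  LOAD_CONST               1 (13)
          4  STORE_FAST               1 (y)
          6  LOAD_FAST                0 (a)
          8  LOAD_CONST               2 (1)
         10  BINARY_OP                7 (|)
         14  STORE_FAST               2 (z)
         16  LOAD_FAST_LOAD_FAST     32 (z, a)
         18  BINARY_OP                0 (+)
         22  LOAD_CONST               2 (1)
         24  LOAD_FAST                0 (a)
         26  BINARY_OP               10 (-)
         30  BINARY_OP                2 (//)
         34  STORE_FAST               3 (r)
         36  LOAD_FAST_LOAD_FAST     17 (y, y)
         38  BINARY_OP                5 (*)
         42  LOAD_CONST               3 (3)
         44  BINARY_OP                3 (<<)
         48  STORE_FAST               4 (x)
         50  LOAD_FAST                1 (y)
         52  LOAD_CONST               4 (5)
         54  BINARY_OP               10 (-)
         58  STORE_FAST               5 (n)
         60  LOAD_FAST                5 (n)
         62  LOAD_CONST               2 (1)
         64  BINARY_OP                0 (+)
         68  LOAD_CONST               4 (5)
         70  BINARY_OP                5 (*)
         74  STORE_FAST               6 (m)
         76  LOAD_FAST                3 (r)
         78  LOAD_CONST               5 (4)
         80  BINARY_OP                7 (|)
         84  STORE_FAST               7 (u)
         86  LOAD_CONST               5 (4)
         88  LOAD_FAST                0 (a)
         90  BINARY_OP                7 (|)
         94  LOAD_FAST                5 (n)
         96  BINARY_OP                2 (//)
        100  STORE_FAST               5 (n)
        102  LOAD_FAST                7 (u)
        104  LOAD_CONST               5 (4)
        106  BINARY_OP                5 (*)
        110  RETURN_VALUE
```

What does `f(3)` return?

-12

LOAD_CONST → push 13. Stack: [13]
STORE_FAST y → y=13. Stack: []
LOAD_FAST a → push 3. Stack: [3]
LOAD_CONST → push 1. Stack: [3, 1]
BINARY_OP | → 3 | 1 = 3. Stack: [3]
STORE_FAST z → z=3. Stack: []
LOAD_FAST_LOAD_FAST z,a → push 3,3. Stack: [3, 3]
BINARY_OP + → 3 + 3 = 6. Stack: [6]
LOAD_CONST → push 1. Stack: [6, 1]
LOAD_FAST a → push 3. Stack: [6, 1, 3]
BINARY_OP - → 1 - 3 = -2. Stack: [6, -2]
BINARY_OP // → 6 // -2 = -3. Stack: [-3]
STORE_FAST r → r=-3. Stack: []
LOAD_FAST_LOAD_FAST y,y → push 13,13. Stack: [13, 13]
BINARY_OP * → 13 * 13 = 169. Stack: [169]
LOAD_CONST → push 3. Stack: [169, 3]
BINARY_OP << → 169 << 3 = 1352. Stack: [1352]
STORE_FAST x → x=1352. Stack: []
LOAD_FAST y → push 13. Stack: [13]
LOAD_CONST → push 5. Stack: [13, 5]
BINARY_OP - → 13 - 5 = 8. Stack: [8]
STORE_FAST n → n=8. Stack: []
LOAD_FAST n → push 8. Stack: [8]
LOAD_CONST → push 1. Stack: [8, 1]
BINARY_OP + → 8 + 1 = 9. Stack: [9]
LOAD_CONST → push 5. Stack: [9, 5]
BINARY_OP * → 9 * 5 = 45. Stack: [45]
STORE_FAST m → m=45. Stack: []
LOAD_FAST r → push -3. Stack: [-3]
LOAD_CONST → push 4. Stack: [-3, 4]
BINARY_OP | → -3 | 4 = -3. Stack: [-3]
STORE_FAST u → u=-3. Stack: []
LOAD_CONST → push 4. Stack: [4]
LOAD_FAST a → push 3. Stack: [4, 3]
BINARY_OP | → 4 | 3 = 7. Stack: [7]
LOAD_FAST n → push 8. Stack: [7, 8]
BINARY_OP // → 7 // 8 = 0. Stack: [0]
STORE_FAST n → n=0. Stack: []
LOAD_FAST u → push -3. Stack: [-3]
LOAD_CONST → push 4. Stack: [-3, 4]
BINARY_OP * → -3 * 4 = -12. Stack: [-12]
RETURN_VALUE → return -12.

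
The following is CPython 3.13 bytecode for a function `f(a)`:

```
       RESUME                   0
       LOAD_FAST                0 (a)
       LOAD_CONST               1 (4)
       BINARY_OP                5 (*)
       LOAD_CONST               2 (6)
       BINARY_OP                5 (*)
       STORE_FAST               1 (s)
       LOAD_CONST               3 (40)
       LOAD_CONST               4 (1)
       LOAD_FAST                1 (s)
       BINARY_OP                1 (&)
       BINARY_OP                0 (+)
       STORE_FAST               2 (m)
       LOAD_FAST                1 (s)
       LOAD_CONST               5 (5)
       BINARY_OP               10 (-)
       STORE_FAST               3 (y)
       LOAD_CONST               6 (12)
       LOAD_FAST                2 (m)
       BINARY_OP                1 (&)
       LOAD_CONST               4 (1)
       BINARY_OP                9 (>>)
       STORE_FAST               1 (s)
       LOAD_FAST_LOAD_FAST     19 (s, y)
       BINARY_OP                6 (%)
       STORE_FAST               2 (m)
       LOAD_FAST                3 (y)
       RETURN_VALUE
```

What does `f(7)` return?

163

LOAD_FAST a → push 7. Stack: [7]
LOAD_CONST → push 4. Stack: [7, 4]
BINARY_OP * → 7 * 4 = 28. Stack: [28]
LOAD_CONST → push 6. Stack: [28, 6]
BINARY_OP * → 28 * 6 = 168. Stack: [168]
STORE_FAST s → s=168. Stack: []
LOAD_CONST → push 40. Stack: [40]
LOAD_CONST → push 1. Stack: [40, 1]
LOAD_FAST s → push 168. Stack: [40, 1, 168]
BINARY_OP & → 1 & 168 = 0. Stack: [40, 0]
BINARY_OP + → 40 + 0 = 40. Stack: [40]
STORE_FAST m → m=40. Stack: []
LOAD_FAST s → push 168. Stack: [168]
LOAD_CONST → push 5. Stack: [168, 5]
BINARY_OP - → 168 - 5 = 163. Stack: [163]
STORE_FAST y → y=163. Stack: []
LOAD_CONST → push 12. Stack: [12]
LOAD_FAST m → push 40. Stack: [12, 40]
BINARY_OP & → 12 & 40 = 8. Stack: [8]
LOAD_CONST → push 1. Stack: [8, 1]
BINARY_OP >> → 8 >> 1 = 4. Stack: [4]
STORE_FAST s → s=4. Stack: []
LOAD_FAST_LOAD_FAST s,y → push 4,163. Stack: [4, 163]
BINARY_OP % → 4 % 163 = 4. Stack: [4]
STORE_FAST m → m=4. Stack: []
LOAD_FAST y → push 163. Stack: [163]
RETURN_VALUE → return 163.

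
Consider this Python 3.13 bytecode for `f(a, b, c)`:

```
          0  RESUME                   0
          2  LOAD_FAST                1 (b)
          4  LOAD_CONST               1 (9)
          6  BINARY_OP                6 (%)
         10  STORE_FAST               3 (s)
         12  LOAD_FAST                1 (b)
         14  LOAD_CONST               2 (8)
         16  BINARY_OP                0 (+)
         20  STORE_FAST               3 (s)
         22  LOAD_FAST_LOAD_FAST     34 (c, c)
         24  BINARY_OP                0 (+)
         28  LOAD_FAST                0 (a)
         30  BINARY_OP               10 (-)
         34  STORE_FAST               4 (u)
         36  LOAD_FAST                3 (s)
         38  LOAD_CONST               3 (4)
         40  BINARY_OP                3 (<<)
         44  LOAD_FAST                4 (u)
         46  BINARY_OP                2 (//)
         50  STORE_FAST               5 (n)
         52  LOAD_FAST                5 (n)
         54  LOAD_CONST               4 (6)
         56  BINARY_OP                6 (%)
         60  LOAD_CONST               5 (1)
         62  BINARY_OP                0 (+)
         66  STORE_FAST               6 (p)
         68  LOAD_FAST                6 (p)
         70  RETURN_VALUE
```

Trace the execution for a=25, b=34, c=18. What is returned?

2

LOAD_FAST b → push 34. Stack: [34]
LOAD_CONST → push 9. Stack: [34, 9]
BINARY_OP % → 34 % 9 = 7. Stack: [7]
STORE_FAST s → s=7. Stack: []
LOAD_FAST b → push 34. Stack: [34]
LOAD_CONST → push 8. Stack: [34, 8]
BINARY_OP + → 34 + 8 = 42. Stack: [42]
STORE_FAST s → s=42. Stack: []
LOAD_FAST_LOAD_FAST c,c → push 18,18. Stack: [18, 18]
BINARY_OP + → 18 + 18 = 36. Stack: [36]
LOAD_FAST a → push 25. Stack: [36, 25]
BINARY_OP - → 36 - 25 = 11. Stack: [11]
STORE_FAST u → u=11. Stack: []
LOAD_FAST s → push 42. Stack: [42]
LOAD_CONST → push 4. Stack: [42, 4]
BINARY_OP << → 42 << 4 = 672. Stack: [672]
LOAD_FAST u → push 11. Stack: [672, 11]
BINARY_OP // → 672 // 11 = 61. Stack: [61]
STORE_FAST n → n=61. Stack: []
LOAD_FAST n → push 61. Stack: [61]
LOAD_CONST → push 6. Stack: [61, 6]
BINARY_OP % → 61 % 6 = 1. Stack: [1]
LOAD_CONST → push 1. Stack: [1, 1]
BINARY_OP + → 1 + 1 = 2. Stack: [2]
STORE_FAST p → p=2. Stack: []
LOAD_FAST p → push 2. Stack: [2]
RETURN_VALUE → return 2.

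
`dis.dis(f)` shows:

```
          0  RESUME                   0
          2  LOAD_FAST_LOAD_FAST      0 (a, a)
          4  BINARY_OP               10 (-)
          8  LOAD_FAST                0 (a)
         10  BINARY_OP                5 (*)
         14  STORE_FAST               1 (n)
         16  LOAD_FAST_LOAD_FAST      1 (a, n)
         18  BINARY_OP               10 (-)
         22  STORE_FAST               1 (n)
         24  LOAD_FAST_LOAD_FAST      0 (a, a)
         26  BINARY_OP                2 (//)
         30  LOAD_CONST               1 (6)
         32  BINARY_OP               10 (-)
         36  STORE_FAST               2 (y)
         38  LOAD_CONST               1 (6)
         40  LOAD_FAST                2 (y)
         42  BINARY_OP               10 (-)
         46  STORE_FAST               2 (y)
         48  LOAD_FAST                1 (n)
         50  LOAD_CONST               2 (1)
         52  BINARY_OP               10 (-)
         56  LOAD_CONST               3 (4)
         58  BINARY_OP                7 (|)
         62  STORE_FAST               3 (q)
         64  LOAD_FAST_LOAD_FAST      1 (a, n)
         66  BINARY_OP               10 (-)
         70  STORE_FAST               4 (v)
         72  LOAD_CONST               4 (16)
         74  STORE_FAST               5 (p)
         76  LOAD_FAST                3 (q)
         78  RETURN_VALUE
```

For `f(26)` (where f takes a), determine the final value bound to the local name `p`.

LOAD_FAST_LOAD_FAST a,a → push 26,26. Stack: [26, 26]
BINARY_OP - → 26 - 26 = 0. Stack: [0]
LOAD_FAST a → push 26. Stack: [0, 26]
BINARY_OP * → 0 * 26 = 0. Stack: [0]
STORE_FAST n → n=0. Stack: []
LOAD_FAST_LOAD_FAST a,n → push 26,0. Stack: [26, 0]
BINARY_OP - → 26 - 0 = 26. Stack: [26]
STORE_FAST n → n=26. Stack: []
LOAD_FAST_LOAD_FAST a,a → push 26,26. Stack: [26, 26]
BINARY_OP // → 26 // 26 = 1. Stack: [1]
LOAD_CONST → push 6. Stack: [1, 6]
BINARY_OP - → 1 - 6 = -5. Stack: [-5]
STORE_FAST y → y=-5. Stack: []
LOAD_CONST → push 6. Stack: [6]
LOAD_FAST y → push -5. Stack: [6, -5]
BINARY_OP - → 6 - -5 = 11. Stack: [11]
STORE_FAST y → y=11. Stack: []
LOAD_FAST n → push 26. Stack: [26]
LOAD_CONST → push 1. Stack: [26, 1]
BINARY_OP - → 26 - 1 = 25. Stack: [25]
LOAD_CONST → push 4. Stack: [25, 4]
BINARY_OP | → 25 | 4 = 29. Stack: [29]
STORE_FAST q → q=29. Stack: []
LOAD_FAST_LOAD_FAST a,n → push 26,26. Stack: [26, 26]
BINARY_OP - → 26 - 26 = 0. Stack: [0]
STORE_FAST v → v=0. Stack: []
LOAD_CONST → push 16. Stack: [16]
STORE_FAST p → p=16. Stack: []
LOAD_FAST q → push 29. Stack: [29]
RETURN_VALUE → return 29.

16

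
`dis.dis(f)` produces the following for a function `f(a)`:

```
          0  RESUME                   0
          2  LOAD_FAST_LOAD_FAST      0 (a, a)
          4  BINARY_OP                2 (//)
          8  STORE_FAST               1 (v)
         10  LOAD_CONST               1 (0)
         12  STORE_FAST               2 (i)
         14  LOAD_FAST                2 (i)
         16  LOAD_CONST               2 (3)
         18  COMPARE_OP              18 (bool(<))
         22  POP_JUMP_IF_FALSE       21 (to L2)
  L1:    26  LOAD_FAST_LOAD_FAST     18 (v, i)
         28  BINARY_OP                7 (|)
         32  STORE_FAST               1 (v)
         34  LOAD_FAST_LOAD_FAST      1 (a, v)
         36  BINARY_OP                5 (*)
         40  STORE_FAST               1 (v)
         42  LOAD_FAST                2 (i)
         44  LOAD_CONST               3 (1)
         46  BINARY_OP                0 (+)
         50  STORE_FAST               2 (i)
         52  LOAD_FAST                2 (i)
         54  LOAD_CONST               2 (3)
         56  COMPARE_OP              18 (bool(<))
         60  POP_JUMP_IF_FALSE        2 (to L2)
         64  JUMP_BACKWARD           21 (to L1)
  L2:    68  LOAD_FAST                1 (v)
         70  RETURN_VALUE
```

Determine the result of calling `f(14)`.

LOAD_FAST_LOAD_FAST a,a → push 14,14. Stack: [14, 14]
BINARY_OP // → 14 // 14 = 1. Stack: [1]
STORE_FAST v → v=1. Stack: []
LOAD_CONST → push 0. Stack: [0]
STORE_FAST i → i=0. Stack: []
LOAD_FAST i → push 0. Stack: [0]
LOAD_CONST → push 3. Stack: [0, 3]
COMPARE_OP bool(<) → 0 vs 3 = True. Stack: [True]
POP_JUMP_IF_FALSE → pop True; no jump. Stack: []
LOAD_FAST_LOAD_FAST v,i → push 1,0. Stack: [1, 0]
BINARY_OP | → 1 | 0 = 1. Stack: [1]
STORE_FAST v → v=1. Stack: []
LOAD_FAST_LOAD_FAST a,v → push 14,1. Stack: [14, 1]
BINARY_OP * → 14 * 1 = 14. Stack: [14]
STORE_FAST v → v=14. Stack: []
LOAD_FAST i → push 0. Stack: [0]
LOAD_CONST → push 1. Stack: [0, 1]
BINARY_OP + → 0 + 1 = 1. Stack: [1]
STORE_FAST i → i=1. Stack: []
LOAD_FAST i → push 1. Stack: [1]
LOAD_CONST → push 3. Stack: [1, 3]
COMPARE_OP bool(<) → 1 vs 3 = True. Stack: [True]
POP_JUMP_IF_FALSE → pop True; no jump. Stack: []
LOAD_FAST_LOAD_FAST v,i → push 14,1. Stack: [14, 1]
BINARY_OP | → 14 | 1 = 15. Stack: [15]
STORE_FAST v → v=15. Stack: []
LOAD_FAST_LOAD_FAST a,v → push 14,15. Stack: [14, 15]
BINARY_OP * → 14 * 15 = 210. Stack: [210]
STORE_FAST v → v=210. Stack: []
LOAD_FAST i → push 1. Stack: [1]
LOAD_CONST → push 1. Stack: [1, 1]
BINARY_OP + → 1 + 1 = 2. Stack: [2]
STORE_FAST i → i=2. Stack: []
LOAD_FAST i → push 2. Stack: [2]
LOAD_CONST → push 3. Stack: [2, 3]
COMPARE_OP bool(<) → 2 vs 3 = True. Stack: [True]
POP_JUMP_IF_FALSE → pop True; no jump. Stack: []
LOAD_FAST_LOAD_FAST v,i → push 210,2. Stack: [210, 2]
BINARY_OP | → 210 | 2 = 210. Stack: [210]
STORE_FAST v → v=210. Stack: []
LOAD_FAST_LOAD_FAST a,v → push 14,210. Stack: [14, 210]
BINARY_OP * → 14 * 210 = 2940. Stack: [2940]
STORE_FAST v → v=2940. Stack: []
LOAD_FAST i → push 2. Stack: [2]
LOAD_CONST → push 1. Stack: [2, 1]
BINARY_OP + → 2 + 1 = 3. Stack: [3]
STORE_FAST i → i=3. Stack: []
LOAD_FAST i → push 3. Stack: [3]
LOAD_CONST → push 3. Stack: [3, 3]
COMPARE_OP bool(<) → 3 vs 3 = False. Stack: [False]
POP_JUMP_IF_FALSE → pop False; jump. Stack: []
LOAD_FAST v → push 2940. Stack: [2940]
RETURN_VALUE → return 2940.

2940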